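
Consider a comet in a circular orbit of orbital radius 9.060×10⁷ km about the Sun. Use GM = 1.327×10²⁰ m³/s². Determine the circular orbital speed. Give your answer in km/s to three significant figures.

v ≈ 38.3 km/s

r = 9.060×10⁷ km = 9.060×10¹⁰ m.
For a circular orbit v = √(μ/r) = √(1.327×10²⁰ / 9.060×10¹⁰) = √(1.465×10⁹) = 38270 m/s.
That is 38.27 km/s.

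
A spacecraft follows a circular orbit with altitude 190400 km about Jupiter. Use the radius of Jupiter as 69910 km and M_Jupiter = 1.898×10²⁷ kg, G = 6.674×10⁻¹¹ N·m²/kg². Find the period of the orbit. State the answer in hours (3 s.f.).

T ≈ 20.6 hours

μ = GM = 6.674×10⁻¹¹ × 1.898×10²⁷ = 1.267×10¹⁷ m³/s².
r = 69910 + 190400 = 260310 km = 2.6031×10⁸ m.
Kepler's third law: T = 2π√(r³/μ) = 2π√((2.603×10⁸)³ / 1.267×10¹⁷).
r³/μ = 1.392×10⁸ s², so T = 2π × 1.180×10⁴ = 7.414×10⁴ s.
Converting: 7.414×10⁴ s ÷ 3600 = 20.60 hours.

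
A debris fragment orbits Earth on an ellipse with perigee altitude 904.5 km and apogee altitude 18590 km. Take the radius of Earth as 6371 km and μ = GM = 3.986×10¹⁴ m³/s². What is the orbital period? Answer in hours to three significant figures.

r_p = 6371 + 904.5 = 7275.5 km = 7.2755×10⁶ m.
r_a = 6371 + 18590 = 24961 km = 2.4961×10⁷ m.
Semi-major axis a = (r_p + r_a)/2 = (7275.5 + 24961)/2 = 16118 km = 1.612×10⁷ m.
By Kepler's third law T = 2π√(a³/μ) = 2π × 3.241×10³ = 2.037×10⁴ s.
= 5.657 hours.

T ≈ 5.66 hours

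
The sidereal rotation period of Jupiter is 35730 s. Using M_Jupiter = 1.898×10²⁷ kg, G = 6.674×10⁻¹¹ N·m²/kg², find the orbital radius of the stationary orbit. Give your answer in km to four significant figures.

r_sync ≈ 1.600×10⁵ km

μ = GM = 6.674×10⁻¹¹ × 1.898×10²⁷ = 1.267×10¹⁷ m³/s².
A synchronous orbit has period T, so by Kepler's third law a = (μT²/4π²)^(1/3).
μT²/4π² = 1.267×10¹⁷ × (3.573×10⁴)² / 39.48 = 4.096×10²⁴ m³.
a = 1.600×10⁸ m = 1.6000×10⁵ km.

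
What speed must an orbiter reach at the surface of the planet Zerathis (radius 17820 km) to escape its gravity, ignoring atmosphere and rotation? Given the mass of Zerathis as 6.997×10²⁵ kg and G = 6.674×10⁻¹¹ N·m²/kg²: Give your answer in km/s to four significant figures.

μ = GM = 6.674×10⁻¹¹ × 6.997×10²⁵ = 4.670×10¹⁵ m³/s².
r = R = 1.782×10⁷ m.
Escape speed v_esc = √(2μ/r) = √(2 × 4.670×10¹⁵ / 1.782×10⁷) = √(5.241×10⁸) = 22890 m/s.
= 22.89 km/s.

v_esc ≈ 22.89 km/s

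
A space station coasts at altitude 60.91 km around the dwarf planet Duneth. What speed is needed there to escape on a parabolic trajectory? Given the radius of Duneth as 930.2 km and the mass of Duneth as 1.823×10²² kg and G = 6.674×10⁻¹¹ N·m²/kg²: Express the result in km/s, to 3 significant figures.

μ = GM = 6.674×10⁻¹¹ × 1.823×10²² = 1.217×10¹² m³/s².
r = 930.2 + 60.91 = 991.11 km = 9.9111×10⁵ m.
Escape speed v_esc = √(2μ/r) = √(2 × 1.217×10¹² / 9.911×10⁵) = √(2.455×10⁶) = 1567 m/s.
= 1.567 km/s.

v_esc ≈ 1.57 km/s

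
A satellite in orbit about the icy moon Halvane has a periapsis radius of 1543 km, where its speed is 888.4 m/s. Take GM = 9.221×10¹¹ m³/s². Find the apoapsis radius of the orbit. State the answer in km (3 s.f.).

apoapsis radius ≈ 3000 km

r_p = 1.543×10⁶ m.
Specific energy ε = v²/2 − μ/r = -2.030×10⁵ J/kg, so a = −μ/(2ε) = 2.271×10⁶ m.
The apsides satisfy r_p + r_a = 2a, so the apoapsis radius is 2a − r_p = 3.000×10⁶ m = 2999.9 km.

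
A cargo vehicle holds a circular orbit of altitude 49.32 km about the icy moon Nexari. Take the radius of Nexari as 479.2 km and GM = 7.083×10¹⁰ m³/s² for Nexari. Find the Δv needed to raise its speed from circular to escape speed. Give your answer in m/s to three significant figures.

r = 479.2 + 49.32 = 528.52 km = 5.2852×10⁵ m.
Circular speed v_c = √(μ/r) = 366.1 m/s.
Escape speed v_esc = √(2μ/r) = √2 × v_c = 517.7 m/s.
Δv = v_esc − v_c = 151.6 m/s.

Δv ≈ 152 m/s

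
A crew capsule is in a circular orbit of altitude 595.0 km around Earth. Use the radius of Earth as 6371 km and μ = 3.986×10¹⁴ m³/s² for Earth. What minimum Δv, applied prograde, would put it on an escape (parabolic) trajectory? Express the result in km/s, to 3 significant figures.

r = 6371 + 595.0 = 6966.0 km = 6.9660×10⁶ m.
Circular speed v_c = √(μ/r) = 7564 m/s.
Escape speed v_esc = √(2μ/r) = √2 × v_c = 10700 m/s.
Δv = v_esc − v_c = 3133 m/s = 3.133 km/s.

Δv ≈ 3.13 km/s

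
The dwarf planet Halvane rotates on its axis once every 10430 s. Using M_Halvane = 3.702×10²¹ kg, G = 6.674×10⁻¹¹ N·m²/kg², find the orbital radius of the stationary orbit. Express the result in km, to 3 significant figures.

μ = GM = 6.674×10⁻¹¹ × 3.702×10²¹ = 2.471×10¹¹ m³/s².
A synchronous orbit has period T, so by Kepler's third law a = (μT²/4π²)^(1/3).
μT²/4π² = 2.471×10¹¹ × (1.043×10⁴)² / 39.48 = 6.808×10¹⁷ m³.
a = 8.797×10⁵ m = 879.72 km.

r_sync ≈ 880 km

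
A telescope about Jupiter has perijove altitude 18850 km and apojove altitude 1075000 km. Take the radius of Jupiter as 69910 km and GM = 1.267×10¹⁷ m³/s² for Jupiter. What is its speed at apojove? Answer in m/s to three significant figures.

r_p = 69910 + 18850 = 88760 km = 8.8760×10⁷ m.
r_a = 69910 + 1075000 = 1144900 km = 1.1449×10⁹ m.
Semi-major axis a = (r_p + r_a)/2 = 6.1684×10⁵ km = 6.168×10⁸ m.
Vis-viva: v² = μ(2/r − 1/a) = 1.267×10¹⁷ × (1.747×10⁻⁹ − 1.621×10⁻⁹) = 1.592×10⁷ m²/s².
v = 3990 m/s.

v ≈ 3990 m/s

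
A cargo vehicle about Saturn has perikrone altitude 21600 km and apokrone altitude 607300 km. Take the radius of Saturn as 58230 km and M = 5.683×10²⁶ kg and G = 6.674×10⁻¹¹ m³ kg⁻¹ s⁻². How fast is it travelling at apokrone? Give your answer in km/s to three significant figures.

v ≈ 3.49 km/s

μ = GM = 6.674×10⁻¹¹ × 5.683×10²⁶ = 3.793×10¹⁶ m³/s².
r_p = 58230 + 21600 = 79830 km = 7.9830×10⁷ m.
r_a = 58230 + 607300 = 665530 km = 6.6553×10⁸ m.
Semi-major axis a = (r_p + r_a)/2 = 3.7268×10⁵ km = 3.727×10⁸ m.
Vis-viva: v² = μ(2/r − 1/a) = 3.793×10¹⁶ × (3.005×10⁻⁹ − 2.683×10⁻⁹) = 1.221×10⁷ m²/s².
v = 3494 m/s = 3.494 km/s.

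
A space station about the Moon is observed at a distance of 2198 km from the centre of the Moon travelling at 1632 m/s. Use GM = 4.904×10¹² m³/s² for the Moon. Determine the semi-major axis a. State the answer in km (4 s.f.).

a ≈ 2726 km

r = 2.198×10⁶ m.
Specific orbital energy ε = v²/2 − μ/r = (1632)²/2 − 4.904×10¹²/2.198×10⁶ = -8.994×10⁵ J/kg.
Since ε = −μ/(2a), a = −μ/(2ε) = 2.726×10⁶ m = 2726.2 km.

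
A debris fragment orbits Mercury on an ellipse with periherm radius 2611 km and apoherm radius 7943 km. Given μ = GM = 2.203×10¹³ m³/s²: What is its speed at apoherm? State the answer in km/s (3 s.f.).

Semi-major axis a = (r_p + r_a)/2 = 5277.0 km = 5.277×10⁶ m.
Vis-viva: v² = μ(2/r − 1/a) = 2.203×10¹³ × (2.518×10⁻⁷ − 1.895×10⁻⁷) = 1.372×10⁶ m²/s².
v = 1171 m/s = 1.171 km/s.

v ≈ 1.17 km/s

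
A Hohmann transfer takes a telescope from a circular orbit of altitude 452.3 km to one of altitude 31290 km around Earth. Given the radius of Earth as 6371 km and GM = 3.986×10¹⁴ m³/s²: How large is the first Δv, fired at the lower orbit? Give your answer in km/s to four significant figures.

Δv ≈ 2.302 km/s

r₁ = 6371 + 452.3 = 6823.3 km = 6.8233×10⁶ m.
r₂ = 6371 + 31290 = 37661 km = 3.7661×10⁷ m.
Transfer ellipse a_t = (r₁ + r₂)/2 = 2.224×10⁷ m.
At r₁: circular v_c1 = √(μ/r₁) = 7643 m/s; transfer-perigee v_p = √[μ(2/r₁ − 1/a_t)] = 9946 m/s.
Δv₁ = v_p − v_c1 = 2302 m/s.
= 2.302 km/s.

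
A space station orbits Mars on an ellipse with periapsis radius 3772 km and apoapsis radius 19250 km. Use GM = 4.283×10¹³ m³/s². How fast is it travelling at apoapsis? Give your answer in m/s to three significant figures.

Semi-major axis a = (r_p + r_a)/2 = 11511 km = 1.151×10⁷ m.
Vis-viva: v² = μ(2/r − 1/a) = 4.283×10¹³ × (1.039×10⁻⁷ − 8.687×10⁻⁸) = 7.291×10⁵ m²/s².
v = 853.9 m/s.

v ≈ 854 m/s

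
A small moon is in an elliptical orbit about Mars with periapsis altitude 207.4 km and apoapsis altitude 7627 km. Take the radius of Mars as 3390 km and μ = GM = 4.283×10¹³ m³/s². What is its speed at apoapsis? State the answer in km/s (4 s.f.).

v ≈ 1.383 km/s

r_p = 3390 + 207.4 = 3597.4 km = 3.5974×10⁶ m.
r_a = 3390 + 7627 = 11017 km = 1.1017×10⁷ m.
Semi-major axis a = (r_p + r_a)/2 = 7307.2 km = 7.307×10⁶ m.
Vis-viva: v² = μ(2/r − 1/a) = 4.283×10¹³ × (1.815×10⁻⁷ − 1.369×10⁻⁷) = 1.914×10⁶ m²/s².
v = 1383 m/s = 1.383 km/s.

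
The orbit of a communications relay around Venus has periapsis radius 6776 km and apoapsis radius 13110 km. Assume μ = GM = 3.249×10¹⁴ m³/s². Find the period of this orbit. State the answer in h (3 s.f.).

T ≈ 3.04 h

Semi-major axis a = (r_p + r_a)/2 = (6776.0 + 13110)/2 = 9943.0 km = 9.943×10⁶ m.
By Kepler's third law T = 2π√(a³/μ) = 2π × 1.739×10³ = 1.093×10⁴ s.
= 3.036 h.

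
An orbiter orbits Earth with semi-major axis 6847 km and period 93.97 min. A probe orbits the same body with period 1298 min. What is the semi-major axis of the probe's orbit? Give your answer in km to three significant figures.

a₂ ≈ 39400 km

Kepler's third law: a³ ∝ T², so a₂ = a₁ (T₂/T₁)^(2/3).
T₂/T₁ = 13.81, (T₂/T₁)^(2/3) = 5.757.
a₂ = 6847 × 5.757 = 39420 km.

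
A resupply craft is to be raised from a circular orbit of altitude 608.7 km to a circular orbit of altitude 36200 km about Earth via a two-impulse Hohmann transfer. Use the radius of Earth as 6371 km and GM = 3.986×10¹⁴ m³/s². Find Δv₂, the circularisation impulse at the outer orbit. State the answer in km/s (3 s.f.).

r₁ = 6371 + 608.7 = 6979.7 km = 6.9797×10⁶ m.
r₂ = 6371 + 36200 = 42571 km = 4.2571×10⁷ m.
Transfer ellipse a_t = (r₁ + r₂)/2 = 2.478×10⁷ m.
At r₁: circular v_c1 = √(μ/r₁) = 7557 m/s; transfer-perigee v_p = √[μ(2/r₁ − 1/a_t)] = 9906 m/s.
At r₂: circular v_c2 = √(μ/r₂) = 3060 m/s; transfer-apogee v_a = √[μ(2/r₂ − 1/a_t)] = 1624 m/s.
Δv₂ = v_c2 − v_a = 1436 m/s.
= 1.436 km/s.

Δv ≈ 1.44 km/s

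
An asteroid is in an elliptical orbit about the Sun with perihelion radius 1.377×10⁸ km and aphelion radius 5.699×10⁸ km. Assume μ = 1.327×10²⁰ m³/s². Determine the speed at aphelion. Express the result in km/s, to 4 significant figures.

v ≈ 9.520 km/s

Semi-major axis a = (r_p + r_a)/2 = 3.5380×10⁸ km = 3.538×10¹¹ m.
Vis-viva: v² = μ(2/r − 1/a) = 1.327×10²⁰ × (3.509×10⁻¹² − 2.826×10⁻¹²) = 9.063×10⁷ m²/s².
v = 9520 m/s = 9.520 km/s.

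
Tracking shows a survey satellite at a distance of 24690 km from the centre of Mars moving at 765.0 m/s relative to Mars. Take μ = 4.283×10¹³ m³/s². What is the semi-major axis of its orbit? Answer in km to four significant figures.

a ≈ 14850 km

r = 2.469×10⁷ m.
Vis-viva rearranged: 1/a = 2/r − v²/μ = 8.100×10⁻⁸ − 1.366×10⁻⁸ = 6.734×10⁻⁸ m⁻¹.
a = 1.485×10⁷ m = 14850 km.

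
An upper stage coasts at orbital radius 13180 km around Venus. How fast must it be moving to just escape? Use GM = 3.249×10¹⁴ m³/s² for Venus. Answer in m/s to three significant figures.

r = 13180 km = 1.318×10⁷ m.
Escape speed v_esc = √(2μ/r) = √(2 × 3.249×10¹⁴ / 1.318×10⁷) = √(4.930×10⁷) = 7022 m/s.

v_esc ≈ 7020 m/s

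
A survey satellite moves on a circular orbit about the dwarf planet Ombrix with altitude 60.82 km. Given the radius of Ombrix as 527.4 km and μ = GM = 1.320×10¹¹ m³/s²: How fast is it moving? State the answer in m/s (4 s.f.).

r = 527.4 + 60.82 = 588.22 km = 5.8822×10⁵ m.
For a circular orbit v = √(μ/r) = √(1.320×10¹¹ / 5.882×10⁵) = √(2.244×10⁵) = 473.7 m/s.

v ≈ 473.7 m/s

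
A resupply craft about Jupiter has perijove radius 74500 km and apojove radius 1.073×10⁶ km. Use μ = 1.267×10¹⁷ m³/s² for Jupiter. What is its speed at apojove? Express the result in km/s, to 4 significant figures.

Semi-major axis a = (r_p + r_a)/2 = 5.7375×10⁵ km = 5.738×10⁸ m.
Vis-viva: v² = μ(2/r − 1/a) = 1.267×10¹⁷ × (1.864×10⁻⁹ − 1.743×10⁻⁹) = 1.533×10⁷ m²/s².
v = 3916 m/s = 3.916 km/s.

v ≈ 3.916 km/s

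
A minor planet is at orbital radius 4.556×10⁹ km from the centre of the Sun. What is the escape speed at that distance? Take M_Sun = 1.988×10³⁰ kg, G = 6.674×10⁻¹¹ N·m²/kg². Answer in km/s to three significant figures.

μ = GM = 6.674×10⁻¹¹ × 1.988×10³⁰ = 1.327×10²⁰ m³/s².
r = 4.556×10⁹ km = 4.556×10¹² m.
Escape speed v_esc = √(2μ/r) = √(2 × 1.327×10²⁰ / 4.556×10¹²) = √(5.824×10⁷) = 7632 m/s.
= 7.632 km/s.

v_esc ≈ 7.63 km/s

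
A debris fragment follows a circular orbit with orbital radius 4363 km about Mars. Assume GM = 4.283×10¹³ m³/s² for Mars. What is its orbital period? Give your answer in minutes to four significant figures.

T ≈ 145.8 minutes

r = 4363 km = 4.363×10⁶ m.
Kepler's third law: T = 2π√(r³/μ) = 2π√((4.363×10⁶)³ / 4.283×10¹³).
r³/μ = 1.939×10⁶ s², so T = 2π × 1.393×10³ = 8.750×10³ s.
Converting: 8.750×10³ s ÷ 60.00 = 145.8 minutes.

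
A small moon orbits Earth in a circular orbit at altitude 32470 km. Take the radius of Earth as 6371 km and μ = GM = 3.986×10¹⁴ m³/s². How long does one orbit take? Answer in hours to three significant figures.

r = 6371 + 32470 = 38841 km = 3.8841×10⁷ m.
Kepler's third law: T = 2π√(r³/μ) = 2π√((3.884×10⁷)³ / 3.986×10¹⁴).
r³/μ = 1.470×10⁸ s², so T = 2π × 1.212×10⁴ = 7.618×10⁴ s.
Converting: 7.618×10⁴ s ÷ 3600 = 21.16 hours.

T ≈ 21.2 hours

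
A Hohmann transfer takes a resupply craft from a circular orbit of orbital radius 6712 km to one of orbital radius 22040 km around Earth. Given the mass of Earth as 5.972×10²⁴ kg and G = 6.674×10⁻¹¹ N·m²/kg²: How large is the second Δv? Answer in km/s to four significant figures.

Δv ≈ 1.347 km/s

μ = GM = 6.674×10⁻¹¹ × 5.972×10²⁴ = 3.986×10¹⁴ m³/s².
r₁ = 6712 km = 6.712×10⁶ m.
r₂ = 22040 km = 2.204×10⁷ m.
Transfer ellipse a_t = (r₁ + r₂)/2 = 1.438×10⁷ m.
At r₁: circular v_c1 = √(μ/r₁) = 7706 m/s; transfer-perigee v_p = √[μ(2/r₁ − 1/a_t)] = 9541 m/s.
At r₂: circular v_c2 = √(μ/r₂) = 4253 m/s; transfer-apogee v_a = √[μ(2/r₂ − 1/a_t)] = 2906 m/s.
Δv₂ = v_c2 − v_a = 1347 m/s.
= 1.347 km/s.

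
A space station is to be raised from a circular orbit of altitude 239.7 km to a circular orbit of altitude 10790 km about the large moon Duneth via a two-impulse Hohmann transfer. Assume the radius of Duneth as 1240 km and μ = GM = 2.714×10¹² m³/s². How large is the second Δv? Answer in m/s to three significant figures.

r₁ = 1240 + 239.7 = 1479.7 km = 1.4797×10⁶ m.
r₂ = 1240 + 10790 = 12030 km = 1.2030×10⁷ m.
Transfer ellipse a_t = (r₁ + r₂)/2 = 6.755×10⁶ m.
At r₁: circular v_c1 = √(μ/r₁) = 1354 m/s; transfer-periapsis v_p = √[μ(2/r₁ − 1/a_t)] = 1807 m/s.
At r₂: circular v_c2 = √(μ/r₂) = 475.0 m/s; transfer-apoapsis v_a = √[μ(2/r₂ − 1/a_t)] = 222.3 m/s.
Δv₂ = v_c2 − v_a = 252.7 m/s.

Δv ≈ 253 m/s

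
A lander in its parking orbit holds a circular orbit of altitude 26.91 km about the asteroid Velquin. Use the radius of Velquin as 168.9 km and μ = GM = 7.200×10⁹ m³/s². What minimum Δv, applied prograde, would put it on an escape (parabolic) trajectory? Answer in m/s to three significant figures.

Δv ≈ 79.4 m/s

r = 168.9 + 26.91 = 195.81 km = 1.9581×10⁵ m.
Circular speed v_c = √(μ/r) = 191.8 m/s.
Escape speed v_esc = √(2μ/r) = √2 × v_c = 271.2 m/s.
Δv = v_esc − v_c = 79.43 m/s.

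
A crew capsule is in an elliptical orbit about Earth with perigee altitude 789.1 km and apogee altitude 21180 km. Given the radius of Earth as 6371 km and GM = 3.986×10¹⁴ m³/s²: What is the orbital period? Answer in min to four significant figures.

T ≈ 379.2 min

r_p = 6371 + 789.1 = 7160.1 km = 7.1601×10⁶ m.
r_a = 6371 + 21180 = 27551 km = 2.7551×10⁷ m.
Semi-major axis a = (r_p + r_a)/2 = (7160.1 + 27551)/2 = 17356 km = 1.736×10⁷ m.
By Kepler's third law T = 2π√(a³/μ) = 2π × 3.622×10³ = 2.275×10⁴ s.
= 379.2 min.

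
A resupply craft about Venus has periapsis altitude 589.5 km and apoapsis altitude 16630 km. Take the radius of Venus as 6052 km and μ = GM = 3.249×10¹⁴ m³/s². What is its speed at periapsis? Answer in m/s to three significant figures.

v ≈ 8700 m/s

r_p = 6052 + 589.5 = 6641.5 km = 6.6415×10⁶ m.
r_a = 6052 + 16630 = 22682 km = 2.2682×10⁷ m.
Semi-major axis a = (r_p + r_a)/2 = 14662 km = 1.466×10⁷ m.
Vis-viva: v² = μ(2/r − 1/a) = 3.249×10¹⁴ × (3.011×10⁻⁷ − 6.820×10⁻⁸) = 7.568×10⁷ m²/s².
v = 8699 m/s.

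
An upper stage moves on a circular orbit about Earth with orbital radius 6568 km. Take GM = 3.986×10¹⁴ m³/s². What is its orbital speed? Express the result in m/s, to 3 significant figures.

r = 6568 km = 6.568×10⁶ m.
For a circular orbit v = √(μ/r) = √(3.986×10¹⁴ / 6.568×10⁶) = √(6.069×10⁷) = 7790 m/s.

v ≈ 7790 m/s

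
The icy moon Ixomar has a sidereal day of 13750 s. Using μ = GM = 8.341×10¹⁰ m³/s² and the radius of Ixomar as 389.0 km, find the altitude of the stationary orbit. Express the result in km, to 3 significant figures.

A synchronous orbit has period T, so by Kepler's third law a = (μT²/4π²)^(1/3).
μT²/4π² = 8.341×10¹⁰ × (1.375×10⁴)² / 39.48 = 3.995×10¹⁷ m³.
a = 7.365×10⁵ m = 736.47 km.
Altitude h = a − R = 736.47 − 389.0 = 347.47 km.

h_sync ≈ 347 km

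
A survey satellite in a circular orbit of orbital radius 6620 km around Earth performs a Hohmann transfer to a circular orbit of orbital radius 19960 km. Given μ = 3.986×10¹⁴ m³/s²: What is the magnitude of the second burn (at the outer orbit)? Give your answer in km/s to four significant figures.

r₁ = 6620 km = 6.620×10⁶ m.
r₂ = 19960 km = 1.996×10⁷ m.
Transfer ellipse a_t = (r₁ + r₂)/2 = 1.329×10⁷ m.
At r₁: circular v_c1 = √(μ/r₁) = 7760 m/s; transfer-perigee v_p = √[μ(2/r₁ − 1/a_t)] = 9509 m/s.
At r₂: circular v_c2 = √(μ/r₂) = 4469 m/s; transfer-apogee v_a = √[μ(2/r₂ − 1/a_t)] = 3154 m/s.
Δv₂ = v_c2 − v_a = 1315 m/s.
= 1.315 km/s.

Δv ≈ 1.315 km/s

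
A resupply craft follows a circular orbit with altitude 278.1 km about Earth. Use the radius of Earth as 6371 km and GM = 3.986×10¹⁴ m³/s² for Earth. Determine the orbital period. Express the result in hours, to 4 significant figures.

r = 6371 + 278.1 = 6649.1 km = 6.6491×10⁶ m.
Kepler's third law: T = 2π√(r³/μ) = 2π√((6.649×10⁶)³ / 3.986×10¹⁴).
r³/μ = 7.375×10⁵ s², so T = 2π × 8.588×10² = 5.396×10³ s.
Converting: 5.396×10³ s ÷ 3600 = 1.499 hours.

T ≈ 1.499 hours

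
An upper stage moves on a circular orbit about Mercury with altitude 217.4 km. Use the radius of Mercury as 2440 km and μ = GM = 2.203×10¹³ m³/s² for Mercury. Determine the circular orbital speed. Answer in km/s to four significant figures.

r = 2440 + 217.4 = 2657.4 km = 2.6574×10⁶ m.
For a circular orbit v = √(μ/r) = √(2.203×10¹³ / 2.657×10⁶) = √(8.290×10⁶) = 2879 m/s.
That is 2.879 km/s.

v ≈ 2.879 km/s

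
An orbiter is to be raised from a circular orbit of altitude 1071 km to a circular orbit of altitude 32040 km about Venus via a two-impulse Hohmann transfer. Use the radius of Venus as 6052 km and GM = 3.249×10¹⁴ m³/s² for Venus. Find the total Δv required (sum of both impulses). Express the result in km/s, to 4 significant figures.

r₁ = 6052 + 1071 = 7123.0 km = 7.1230×10⁶ m.
r₂ = 6052 + 32040 = 38092 km = 3.8092×10⁷ m.
Transfer ellipse a_t = (r₁ + r₂)/2 = 2.261×10⁷ m.
At r₁: circular v_c1 = √(μ/r₁) = 6754 m/s; transfer-periapsis v_p = √[μ(2/r₁ − 1/a_t)] = 8767 m/s.
Δv₁ = v_p − v_c1 = 2013 m/s.
At r₂: circular v_c2 = √(μ/r₂) = 2921 m/s; transfer-apoapsis v_a = √[μ(2/r₂ − 1/a_t)] = 1639 m/s.
Δv₂ = v_c2 − v_a = 1281 m/s.
Total Δv = Δv₁ + Δv₂ = 3294 m/s = 3.294 km/s.

Δv_total ≈ 3.294 km/s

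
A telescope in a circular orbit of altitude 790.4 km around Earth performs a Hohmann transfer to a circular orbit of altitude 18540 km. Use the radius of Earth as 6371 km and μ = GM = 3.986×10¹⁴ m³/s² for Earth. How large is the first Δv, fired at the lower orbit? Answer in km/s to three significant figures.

r₁ = 6371 + 790.4 = 7161.4 km = 7.1614×10⁶ m.
r₂ = 6371 + 18540 = 24911 km = 2.4911×10⁷ m.
Transfer ellipse a_t = (r₁ + r₂)/2 = 1.604×10⁷ m.
At r₁: circular v_c1 = √(μ/r₁) = 7461 m/s; transfer-perigee v_p = √[μ(2/r₁ − 1/a_t)] = 9299 m/s.
Δv₁ = v_p − v_c1 = 1838 m/s.
= 1.838 km/s.

Δv ≈ 1.84 km/s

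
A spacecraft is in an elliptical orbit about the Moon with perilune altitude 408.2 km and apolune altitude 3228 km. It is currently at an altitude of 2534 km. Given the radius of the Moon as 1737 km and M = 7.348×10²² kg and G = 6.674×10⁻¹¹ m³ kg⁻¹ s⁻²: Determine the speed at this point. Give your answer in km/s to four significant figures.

μ = GM = 6.674×10⁻¹¹ × 7.348×10²² = 4.904×10¹² m³/s².
r_p = 1737 + 408.2 = 2145.2 km = 2.1452×10⁶ m.
r_a = 1737 + 3228 = 4965.0 km = 4.9650×10⁶ m.
r = 1737 + 2534 = 4271.0 km = 4.271×10⁶ m.
Semi-major axis a = (r_p + r_a)/2 = 3555.1 km = 3.555×10⁶ m.
Vis-viva: v² = μ(2/r − 1/a) = 4.904×10¹² × (4.683×10⁻⁷ − 2.813×10⁻⁷) = 9.170×10⁵ m²/s².
v = 957.6 m/s = 0.9576 km/s.

v ≈ 0.9576 km/s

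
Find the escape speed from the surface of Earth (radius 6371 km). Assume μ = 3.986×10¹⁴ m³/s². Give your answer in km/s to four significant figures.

r = R = 6.371×10⁶ m.
Escape speed v_esc = √(2μ/r) = √(2 × 3.986×10¹⁴ / 6.371×10⁶) = √(1.251×10⁸) = 11190 m/s.
= 11.19 km/s.

v_esc ≈ 11.19 km/s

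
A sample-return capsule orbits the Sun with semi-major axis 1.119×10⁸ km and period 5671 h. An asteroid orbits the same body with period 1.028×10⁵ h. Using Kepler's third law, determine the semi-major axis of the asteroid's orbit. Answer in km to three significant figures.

Kepler's third law: a³ ∝ T², so a₂ = a₁ (T₂/T₁)^(2/3).
T₂/T₁ = 18.13, (T₂/T₁)^(2/3) = 6.901.
a₂ = 1.119×10⁸ × 6.901 = 7.722×10⁸ km.

a₂ ≈ 7.72×10⁸ km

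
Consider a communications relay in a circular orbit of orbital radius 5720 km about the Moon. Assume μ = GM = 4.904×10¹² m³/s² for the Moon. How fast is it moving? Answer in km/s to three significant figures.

v ≈ 0.926 km/s

r = 5720 km = 5.720×10⁶ m.
For a circular orbit v = √(μ/r) = √(4.904×10¹² / 5.720×10⁶) = √(8.573×10⁵) = 925.9 m/s.
That is 0.9259 km/s.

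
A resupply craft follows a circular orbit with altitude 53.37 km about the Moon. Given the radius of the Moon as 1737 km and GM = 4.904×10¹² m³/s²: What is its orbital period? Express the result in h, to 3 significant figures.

T ≈ 1.89 h

r = 1737 + 53.37 = 1790.4 km = 1.7904×10⁶ m.
Kepler's third law: T = 2π√(r³/μ) = 2π√((1.790×10⁶)³ / 4.904×10¹²).
r³/μ = 1.170×10⁶ s², so T = 2π × 1.082×10³ = 6.797×10³ s.
Converting: 6.797×10³ s ÷ 3600 = 1.888 h.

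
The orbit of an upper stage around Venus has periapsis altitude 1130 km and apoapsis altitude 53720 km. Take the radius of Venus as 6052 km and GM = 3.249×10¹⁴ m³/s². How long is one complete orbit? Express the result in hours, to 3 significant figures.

T ≈ 18.8 hours

r_p = 6052 + 1130 = 7182.0 km = 7.1820×10⁶ m.
r_a = 6052 + 53720 = 59772 km = 5.9772×10⁷ m.
Semi-major axis a = (r_p + r_a)/2 = (7182.0 + 59772)/2 = 33477 km = 3.348×10⁷ m.
By Kepler's third law T = 2π√(a³/μ) = 2π × 1.075×10⁴ = 6.752×10⁴ s.
= 18.76 hours.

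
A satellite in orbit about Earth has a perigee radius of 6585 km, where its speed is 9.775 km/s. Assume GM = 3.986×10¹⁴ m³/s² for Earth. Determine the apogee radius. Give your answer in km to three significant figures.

apogee radius ≈ 24700 km

r_p = 6.585×10⁶ m.
Specific energy ε = v²/2 − μ/r = -1.276×10⁷ J/kg, so a = −μ/(2ε) = 1.562×10⁷ m.
The apsides satisfy r_p + r_a = 2a, so the apogee radius is 2a − r_p = 2.466×10⁷ m = 24663 km.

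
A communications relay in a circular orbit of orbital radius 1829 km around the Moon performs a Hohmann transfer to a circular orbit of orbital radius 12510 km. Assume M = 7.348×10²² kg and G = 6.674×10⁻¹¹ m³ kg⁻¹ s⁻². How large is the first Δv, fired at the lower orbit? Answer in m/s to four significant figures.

μ = GM = 6.674×10⁻¹¹ × 7.348×10²² = 4.904×10¹² m³/s².
r₁ = 1829 km = 1.829×10⁶ m.
r₂ = 12510 km = 1.251×10⁷ m.
Transfer ellipse a_t = (r₁ + r₂)/2 = 7.170×10⁶ m.
At r₁: circular v_c1 = √(μ/r₁) = 1637 m/s; transfer-perilune v_p = √[μ(2/r₁ − 1/a_t)] = 2163 m/s.
Δv₁ = v_p − v_c1 = 525.5 m/s.

Δv ≈ 525.5 m/s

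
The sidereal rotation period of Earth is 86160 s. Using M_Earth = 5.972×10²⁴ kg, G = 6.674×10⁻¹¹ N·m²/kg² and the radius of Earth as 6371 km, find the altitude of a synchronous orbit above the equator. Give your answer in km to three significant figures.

h_sync ≈ 35800 km

μ = GM = 6.674×10⁻¹¹ × 5.972×10²⁴ = 3.986×10¹⁴ m³/s².
A synchronous orbit has period T, so by Kepler's third law a = (μT²/4π²)^(1/3).
μT²/4π² = 3.986×10¹⁴ × (8.616×10⁴)² / 39.48 = 7.495×10²² m³.
a = 4.216×10⁷ m = 42162 km.
Altitude h = a − R = 42162 − 6371 = 35791 km.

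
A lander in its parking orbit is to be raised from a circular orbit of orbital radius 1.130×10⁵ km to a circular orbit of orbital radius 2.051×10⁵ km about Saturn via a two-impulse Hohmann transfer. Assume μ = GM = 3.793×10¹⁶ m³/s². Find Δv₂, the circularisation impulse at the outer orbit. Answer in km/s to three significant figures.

Δv ≈ 2.14 km/s

r₁ = 1.130×10⁵ km = 1.130×10⁸ m.
r₂ = 2.051×10⁵ km = 2.051×10⁸ m.
Transfer ellipse a_t = (r₁ + r₂)/2 = 1.590×10⁸ m.
At r₁: circular v_c1 = √(μ/r₁) = 18320 m/s; transfer-perikrone v_p = √[μ(2/r₁ − 1/a_t)] = 20810 m/s.
At r₂: circular v_c2 = √(μ/r₂) = 13600 m/s; transfer-apokrone v_a = √[μ(2/r₂ − 1/a_t)] = 11460 m/s.
Δv₂ = v_c2 − v_a = 2137 m/s.
= 2.137 km/s.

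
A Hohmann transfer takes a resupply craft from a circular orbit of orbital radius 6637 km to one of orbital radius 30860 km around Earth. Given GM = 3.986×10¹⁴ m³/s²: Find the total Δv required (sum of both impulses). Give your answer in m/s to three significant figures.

Δv_total ≈ 3650 m/s

r₁ = 6637 km = 6.637×10⁶ m.
r₂ = 30860 km = 3.086×10⁷ m.
Transfer ellipse a_t = (r₁ + r₂)/2 = 1.875×10⁷ m.
At r₁: circular v_c1 = √(μ/r₁) = 7750 m/s; transfer-perigee v_p = √[μ(2/r₁ − 1/a_t)] = 9943 m/s.
Δv₁ = v_p − v_c1 = 2193 m/s.
At r₂: circular v_c2 = √(μ/r₂) = 3594 m/s; transfer-apogee v_a = √[μ(2/r₂ − 1/a_t)] = 2138 m/s.
Δv₂ = v_c2 − v_a = 1456 m/s.
Total Δv = Δv₁ + Δv₂ = 3648 m/s.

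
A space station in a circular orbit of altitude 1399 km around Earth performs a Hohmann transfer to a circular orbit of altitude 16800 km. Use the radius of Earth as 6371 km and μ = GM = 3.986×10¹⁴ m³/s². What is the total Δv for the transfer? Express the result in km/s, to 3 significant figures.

r₁ = 6371 + 1399 = 7770.0 km = 7.7700×10⁶ m.
r₂ = 6371 + 16800 = 23171 km = 2.3171×10⁷ m.
Transfer ellipse a_t = (r₁ + r₂)/2 = 1.547×10⁷ m.
At r₁: circular v_c1 = √(μ/r₁) = 7162 m/s; transfer-perigee v_p = √[μ(2/r₁ − 1/a_t)] = 8766 m/s.
Δv₁ = v_p − v_c1 = 1603 m/s.
At r₂: circular v_c2 = √(μ/r₂) = 4148 m/s; transfer-apogee v_a = √[μ(2/r₂ − 1/a_t)] = 2939 m/s.
Δv₂ = v_c2 − v_a = 1208 m/s.
Total Δv = Δv₁ + Δv₂ = 2811 m/s = 2.811 km/s.

Δv_total ≈ 2.81 km/s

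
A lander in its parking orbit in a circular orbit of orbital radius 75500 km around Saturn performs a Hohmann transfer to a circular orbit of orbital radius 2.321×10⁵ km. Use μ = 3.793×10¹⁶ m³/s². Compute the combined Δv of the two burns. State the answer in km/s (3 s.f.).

Δv_total ≈ 8.95 km/s

r₁ = 75500 km = 7.550×10⁷ m.
r₂ = 2.321×10⁵ km = 2.321×10⁸ m.
Transfer ellipse a_t = (r₁ + r₂)/2 = 1.538×10⁸ m.
At r₁: circular v_c1 = √(μ/r₁) = 22410 m/s; transfer-perikrone v_p = √[μ(2/r₁ − 1/a_t)] = 27530 m/s.
Δv₁ = v_p − v_c1 = 5121 m/s.
At r₂: circular v_c2 = √(μ/r₂) = 12780 m/s; transfer-apokrone v_a = √[μ(2/r₂ − 1/a_t)] = 8957 m/s.
Δv₂ = v_c2 − v_a = 3827 m/s.
Total Δv = Δv₁ + Δv₂ = 8947 m/s = 8.947 km/s.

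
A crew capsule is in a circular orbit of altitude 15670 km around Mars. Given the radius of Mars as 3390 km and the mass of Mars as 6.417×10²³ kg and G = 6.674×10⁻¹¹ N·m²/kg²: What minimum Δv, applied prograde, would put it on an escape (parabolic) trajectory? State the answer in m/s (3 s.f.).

Δv ≈ 621 m/s

μ = GM = 6.674×10⁻¹¹ × 6.417×10²³ = 4.283×10¹³ m³/s².
r = 3390 + 15670 = 19060 km = 1.9060×10⁷ m.
Circular speed v_c = √(μ/r) = 1499 m/s.
Escape speed v_esc = √(2μ/r) = √2 × v_c = 2120 m/s.
Δv = v_esc − v_c = 620.9 m/s.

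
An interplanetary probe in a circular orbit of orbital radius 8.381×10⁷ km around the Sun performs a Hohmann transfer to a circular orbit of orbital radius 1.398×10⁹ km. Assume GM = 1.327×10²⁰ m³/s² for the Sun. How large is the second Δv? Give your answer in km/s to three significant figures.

Δv ≈ 6.47 km/s

r₁ = 8.381×10⁷ km = 8.381×10¹⁰ m.
r₂ = 1.398×10⁹ km = 1.398×10¹² m.
Transfer ellipse a_t = (r₁ + r₂)/2 = 7.409×10¹¹ m.
At r₁: circular v_c1 = √(μ/r₁) = 39790 m/s; transfer-perihelion v_p = √[μ(2/r₁ − 1/a_t)] = 54660 m/s.
At r₂: circular v_c2 = √(μ/r₂) = 9743 m/s; transfer-aphelion v_a = √[μ(2/r₂ − 1/a_t)] = 3277 m/s.
Δv₂ = v_c2 − v_a = 6466 m/s.
= 6.466 km/s.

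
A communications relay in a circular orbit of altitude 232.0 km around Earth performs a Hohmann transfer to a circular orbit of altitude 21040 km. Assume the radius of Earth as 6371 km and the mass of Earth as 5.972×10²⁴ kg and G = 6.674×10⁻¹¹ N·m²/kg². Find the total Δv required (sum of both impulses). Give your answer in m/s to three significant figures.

μ = GM = 6.674×10⁻¹¹ × 5.972×10²⁴ = 3.986×10¹⁴ m³/s².
r₁ = 6371 + 232.0 = 6603.0 km = 6.6030×10⁶ m.
r₂ = 6371 + 21040 = 27411 km = 2.7411×10⁷ m.
Transfer ellipse a_t = (r₁ + r₂)/2 = 1.701×10⁷ m.
At r₁: circular v_c1 = √(μ/r₁) = 7769 m/s; transfer-perigee v_p = √[μ(2/r₁ − 1/a_t)] = 9863 m/s.
Δv₁ = v_p − v_c1 = 2094 m/s.
At r₂: circular v_c2 = √(μ/r₂) = 3813 m/s; transfer-apogee v_a = √[μ(2/r₂ − 1/a_t)] = 2376 m/s.
Δv₂ = v_c2 − v_a = 1437 m/s.
Total Δv = Δv₁ + Δv₂ = 3531 m/s.

Δv_total ≈ 3530 m/s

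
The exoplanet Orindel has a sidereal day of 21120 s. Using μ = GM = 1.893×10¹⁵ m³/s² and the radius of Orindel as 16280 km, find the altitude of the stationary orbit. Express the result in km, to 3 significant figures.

A synchronous orbit has period T, so by Kepler's third law a = (μT²/4π²)^(1/3).
μT²/4π² = 1.893×10¹⁵ × (2.112×10⁴)² / 39.48 = 2.139×10²² m³.
a = 2.776×10⁷ m = 27758 km.
Altitude h = a − R = 27758 − 16280 = 11478 km.

h_sync ≈ 11500 km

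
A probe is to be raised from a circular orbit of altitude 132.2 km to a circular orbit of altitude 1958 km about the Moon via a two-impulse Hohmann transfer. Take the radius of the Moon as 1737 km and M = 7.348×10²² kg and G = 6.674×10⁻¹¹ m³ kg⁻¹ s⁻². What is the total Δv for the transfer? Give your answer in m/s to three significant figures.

Δv_total ≈ 455 m/s

μ = GM = 6.674×10⁻¹¹ × 7.348×10²² = 4.904×10¹² m³/s².
r₁ = 1737 + 132.2 = 1869.2 km = 1.8692×10⁶ m.
r₂ = 1737 + 1958 = 3695.0 km = 3.6950×10⁶ m.
Transfer ellipse a_t = (r₁ + r₂)/2 = 2.782×10⁶ m.
At r₁: circular v_c1 = √(μ/r₁) = 1620 m/s; transfer-perilune v_p = √[μ(2/r₁ − 1/a_t)] = 1867 m/s.
Δv₁ = v_p − v_c1 = 246.9 m/s.
At r₂: circular v_c2 = √(μ/r₂) = 1152 m/s; transfer-apolune v_a = √[μ(2/r₂ − 1/a_t)] = 944.3 m/s.
Δv₂ = v_c2 − v_a = 207.7 m/s.
Total Δv = Δv₁ + Δv₂ = 454.7 m/s.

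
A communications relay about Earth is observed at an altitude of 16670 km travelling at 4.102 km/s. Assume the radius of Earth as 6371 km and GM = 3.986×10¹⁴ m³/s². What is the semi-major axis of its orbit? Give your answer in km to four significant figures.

r = 6371 + 16670 = 23041 km = 2.304×10⁷ m.
Vis-viva rearranged: 1/a = 2/r − v²/μ = 8.680×10⁻⁸ − 4.221×10⁻⁸ = 4.459×10⁻⁸ m⁻¹.
a = 2.243×10⁷ m = 22428 km.

a ≈ 22430 km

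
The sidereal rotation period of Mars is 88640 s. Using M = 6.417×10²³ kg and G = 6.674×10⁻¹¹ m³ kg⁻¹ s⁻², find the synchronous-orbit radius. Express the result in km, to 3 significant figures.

r_sync ≈ 20400 km

μ = GM = 6.674×10⁻¹¹ × 6.417×10²³ = 4.283×10¹³ m³/s².
A synchronous orbit has period T, so by Kepler's third law a = (μT²/4π²)^(1/3).
μT²/4π² = 4.283×10¹³ × (8.864×10⁴)² / 39.48 = 8.524×10²¹ m³.
a = 2.043×10⁷ m = 20427 km.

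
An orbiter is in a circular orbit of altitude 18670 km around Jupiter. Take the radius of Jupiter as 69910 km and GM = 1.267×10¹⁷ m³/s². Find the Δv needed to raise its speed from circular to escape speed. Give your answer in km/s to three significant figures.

Δv ≈ 15.7 km/s

r = 69910 + 18670 = 88580 km = 8.8580×10⁷ m.
Circular speed v_c = √(μ/r) = 37820 m/s.
Escape speed v_esc = √(2μ/r) = √2 × v_c = 53490 m/s.
Δv = v_esc − v_c = 15670 m/s = 15.67 km/s.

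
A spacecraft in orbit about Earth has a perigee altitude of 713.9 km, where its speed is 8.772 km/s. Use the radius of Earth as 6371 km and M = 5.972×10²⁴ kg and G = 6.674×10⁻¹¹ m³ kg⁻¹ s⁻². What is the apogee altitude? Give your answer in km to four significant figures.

μ = GM = 6.674×10⁻¹¹ × 5.972×10²⁴ = 3.986×10¹⁴ m³/s².
r_p = 6371 + 713.9 = 7084.9 km = 7.085×10⁶ m.
Specific energy ε = v²/2 − μ/r = -1.778×10⁷ J/kg, so a = −μ/(2ε) = 1.121×10⁷ m.
The apsides satisfy r_p + r_a = 2a, so the apogee radius is 2a − r_p = 1.533×10⁷ m = 15329 km.
Apogee altitude = 15329 − 6371 = 8957.8 km.

apogee altitude ≈ 8958 km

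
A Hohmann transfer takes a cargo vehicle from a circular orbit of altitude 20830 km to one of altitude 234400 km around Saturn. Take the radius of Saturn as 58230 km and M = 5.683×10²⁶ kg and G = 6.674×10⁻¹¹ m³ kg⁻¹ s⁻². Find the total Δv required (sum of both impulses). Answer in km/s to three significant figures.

μ = GM = 6.674×10⁻¹¹ × 5.683×10²⁶ = 3.793×10¹⁶ m³/s².
r₁ = 58230 + 20830 = 79060 km = 7.9060×10⁷ m.
r₂ = 58230 + 234400 = 292630 km = 2.9263×10⁸ m.
Transfer ellipse a_t = (r₁ + r₂)/2 = 1.858×10⁸ m.
At r₁: circular v_c1 = √(μ/r₁) = 21900 m/s; transfer-perikrone v_p = √[μ(2/r₁ − 1/a_t)] = 27480 m/s.
Δv₁ = v_p − v_c1 = 5581 m/s.
At r₂: circular v_c2 = √(μ/r₂) = 11380 m/s; transfer-apokrone v_a = √[μ(2/r₂ − 1/a_t)] = 7425 m/s.
Δv₂ = v_c2 − v_a = 3959 m/s.
Total Δv = Δv₁ + Δv₂ = 9541 m/s = 9.541 km/s.

Δv_total ≈ 9.54 km/s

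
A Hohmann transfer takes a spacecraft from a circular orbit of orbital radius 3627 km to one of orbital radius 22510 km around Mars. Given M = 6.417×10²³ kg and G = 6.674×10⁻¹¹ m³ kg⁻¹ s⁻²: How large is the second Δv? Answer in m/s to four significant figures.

μ = GM = 6.674×10⁻¹¹ × 6.417×10²³ = 4.283×10¹³ m³/s².
r₁ = 3627 km = 3.627×10⁶ m.
r₂ = 22510 km = 2.251×10⁷ m.
Transfer ellipse a_t = (r₁ + r₂)/2 = 1.307×10⁷ m.
At r₁: circular v_c1 = √(μ/r₁) = 3436 m/s; transfer-periapsis v_p = √[μ(2/r₁ − 1/a_t)] = 4510 m/s.
At r₂: circular v_c2 = √(μ/r₂) = 1379 m/s; transfer-apoapsis v_a = √[μ(2/r₂ − 1/a_t)] = 726.7 m/s.
Δv₂ = v_c2 − v_a = 652.7 m/s.

Δv ≈ 652.7 m/s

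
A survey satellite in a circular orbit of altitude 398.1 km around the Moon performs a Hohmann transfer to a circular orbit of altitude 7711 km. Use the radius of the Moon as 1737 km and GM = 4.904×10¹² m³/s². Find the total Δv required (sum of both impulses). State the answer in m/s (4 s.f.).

Δv_total ≈ 703.2 m/s

r₁ = 1737 + 398.1 = 2135.1 km = 2.1351×10⁶ m.
r₂ = 1737 + 7711 = 9448.0 km = 9.4480×10⁶ m.
Transfer ellipse a_t = (r₁ + r₂)/2 = 5.792×10⁶ m.
At r₁: circular v_c1 = √(μ/r₁) = 1516 m/s; transfer-perilune v_p = √[μ(2/r₁ − 1/a_t)] = 1936 m/s.
Δv₁ = v_p − v_c1 = 420.2 m/s.
At r₂: circular v_c2 = √(μ/r₂) = 720.5 m/s; transfer-apolune v_a = √[μ(2/r₂ − 1/a_t)] = 437.4 m/s.
Δv₂ = v_c2 − v_a = 283.0 m/s.
Total Δv = Δv₁ + Δv₂ = 703.2 m/s.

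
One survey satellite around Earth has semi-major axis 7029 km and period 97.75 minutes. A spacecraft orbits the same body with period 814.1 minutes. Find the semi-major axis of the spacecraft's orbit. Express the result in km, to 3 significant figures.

a₂ ≈ 28900 km

Kepler's third law: a³ ∝ T², so a₂ = a₁ (T₂/T₁)^(2/3).
T₂/T₁ = 8.328, (T₂/T₁)^(2/3) = 4.109.
a₂ = 7029 × 4.109 = 28880 km.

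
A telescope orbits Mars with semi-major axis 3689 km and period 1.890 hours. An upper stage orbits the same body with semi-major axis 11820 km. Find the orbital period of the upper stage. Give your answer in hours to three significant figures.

Kepler's third law: T² ∝ a³, so T₂ = T₁ (a₂/a₁)^(3/2).
a₂/a₁ = 3.204, (a₂/a₁)^(3/2) = 5.735.
T₂ = 1.890 × 5.735 = 10.84 hours.

T₂ ≈ 10.8 hours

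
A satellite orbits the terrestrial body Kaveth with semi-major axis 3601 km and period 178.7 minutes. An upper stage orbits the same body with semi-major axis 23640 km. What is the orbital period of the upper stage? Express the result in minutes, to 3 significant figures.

T₂ ≈ 3010 minutes

Kepler's third law: T² ∝ a³, so T₂ = T₁ (a₂/a₁)^(3/2).
a₂/a₁ = 6.565, (a₂/a₁)^(3/2) = 16.82.
T₂ = 178.7 × 16.82 = 3006 minutes.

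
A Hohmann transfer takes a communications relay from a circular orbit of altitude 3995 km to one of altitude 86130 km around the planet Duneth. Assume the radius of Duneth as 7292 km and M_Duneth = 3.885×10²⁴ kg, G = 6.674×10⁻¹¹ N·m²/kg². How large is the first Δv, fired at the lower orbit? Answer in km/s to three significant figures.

μ = GM = 6.674×10⁻¹¹ × 3.885×10²⁴ = 2.593×10¹⁴ m³/s².
r₁ = 7292 + 3995 = 11287 km = 1.1287×10⁷ m.
r₂ = 7292 + 86130 = 93422 km = 9.3422×10⁷ m.
Transfer ellipse a_t = (r₁ + r₂)/2 = 5.235×10⁷ m.
At r₁: circular v_c1 = √(μ/r₁) = 4793 m/s; transfer-periapsis v_p = √[μ(2/r₁ − 1/a_t)] = 6402 m/s.
Δv₁ = v_p − v_c1 = 1610 m/s.
= 1.610 km/s.

Δv ≈ 1.61 km/s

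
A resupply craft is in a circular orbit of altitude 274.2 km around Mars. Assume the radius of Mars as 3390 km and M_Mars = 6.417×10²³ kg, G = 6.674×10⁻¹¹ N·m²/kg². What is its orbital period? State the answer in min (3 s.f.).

T ≈ 112 min

μ = GM = 6.674×10⁻¹¹ × 6.417×10²³ = 4.283×10¹³ m³/s².
r = 3390 + 274.2 = 3664.2 km = 3.6642×10⁶ m.
Kepler's third law: T = 2π√(r³/μ) = 2π√((3.664×10⁶)³ / 4.283×10¹³).
r³/μ = 1.149×10⁶ s², so T = 2π × 1.072×10³ = 6.734×10³ s.
Converting: 6.734×10³ s ÷ 60.00 = 112.2 min.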